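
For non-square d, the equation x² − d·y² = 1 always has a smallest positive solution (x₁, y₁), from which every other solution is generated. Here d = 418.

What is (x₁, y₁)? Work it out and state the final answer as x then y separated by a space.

33857 1656

[20; 2,4,20,4,2,40] for √418; ℓ=6 ⇒ convergent index 5
a_0=20:  p_0=20·1+0=20,  q_0=20·0+1=1
a_1=2:  p_1=2·20+1=41,  q_1=2·1+0=2
a_2=4:  p_2=4·41+20=184,  q_2=4·2+1=9
a_3=20:  p_3=20·184+41=3721,  q_3=20·9+2=182
a_4=4:  p_4=4·3721+184=15068,  q_4=4·182+9=737
a_5=2:  p_5=2·15068+3721=33857,  q_5=2·737+182=1656
→ (33857, 1656).  Check: 33857²=1146296449, 418·1656²=1146296448, difference 1.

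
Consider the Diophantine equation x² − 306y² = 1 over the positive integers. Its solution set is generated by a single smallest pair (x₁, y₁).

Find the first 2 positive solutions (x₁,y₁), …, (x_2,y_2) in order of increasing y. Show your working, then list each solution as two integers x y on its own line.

35 2
2449 140

√306 → a₀=17, period (2,34); ℓ=2 even so k=1
k=0  a_k=17  p_k/q_k = 17/1
k=1  a_k=2  p_k/q_k = 35/2
(x₁, y₁) = (35, 2);  35² − 306·2² = 1 ✓
(x_2, y_2) = (35·35 + 306·2·2, 35·2 + 2·35) = (2449, 140)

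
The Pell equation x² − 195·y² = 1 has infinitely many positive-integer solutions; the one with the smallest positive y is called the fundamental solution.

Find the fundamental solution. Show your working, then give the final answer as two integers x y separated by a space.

14 1

√195 → a₀=13, period (1,26); ℓ=2 even so k=1
k=0  a_k=13  p_k/q_k = 13/1
k=1  a_k=1  p_k/q_k = 14/1
→ (14, 1).  Check: 14²=196, 195·1²=195, difference 1.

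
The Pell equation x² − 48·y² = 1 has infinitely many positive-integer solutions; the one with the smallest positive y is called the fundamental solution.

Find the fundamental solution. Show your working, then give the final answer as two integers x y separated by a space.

[6; 1,12] for √48; ℓ=2 ⇒ convergent index 1
a_0=6:  p_0=6·1+0=6,  q_0=6·0+1=1
a_1=1:  p_1=1·6+1=7,  q_1=1·1+0=1
(x₁, y₁) = (7, 1);  7² − 48·1² = 1 ✓

7 1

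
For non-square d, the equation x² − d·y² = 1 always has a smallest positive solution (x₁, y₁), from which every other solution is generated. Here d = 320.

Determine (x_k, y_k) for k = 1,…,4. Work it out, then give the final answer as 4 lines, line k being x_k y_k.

√320 → a₀=17, period (1,7,1,34); ℓ=4 even so k=3
a_0=17:  p_0=17·1+0=17,  q_0=17·0+1=1
a_1=1:  p_1=1·17+1=18,  q_1=1·1+0=1
a_2=7:  p_2=7·18+17=143,  q_2=7·1+1=8
a_3=1:  p_3=1·143+18=161,  q_3=1·8+1=9
(x₁, y₁) = (161, 9);  161² − 320·9² = 1 ✓
n=2: (161,9)∘(161,9) = (161·161+320·9·9, 161·9+9·161) = (51841,2898)
n=3: (51841,2898)∘(161,9) = (161·51841+320·9·2898, 161·2898+9·51841) = (16692641,933147)
n=4: (16692641,933147)∘(161,9) = (161·16692641+320·9·933147, 161·933147+9·16692641) = (5374978561,300470436)

161 9
51841 2898
16692641 933147
5374978561 300470436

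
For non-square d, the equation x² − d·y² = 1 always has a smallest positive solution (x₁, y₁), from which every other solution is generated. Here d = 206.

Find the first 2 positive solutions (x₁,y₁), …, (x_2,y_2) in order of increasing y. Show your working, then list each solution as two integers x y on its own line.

[14; 2,1,5,14,5,1,2,28] for √206; ℓ=8 ⇒ convergent index 7
i=0: a=14 ⇒ p=14, q=1
i=1: a=2 ⇒ p=29, q=2
…
i=5: a=5 ⇒ p=17539, q=1222
i=6: a=1 ⇒ p=20998, q=1463
i=7: a=2 ⇒ p=59535, q=4148
→ (59535, 4148).  Check: 59535²=3544416225, 206·4148²=3544416224, difference 1.
n=2: (59535,4148)∘(59535,4148) = (59535·59535+206·4148·4148, 59535·4148+4148·59535) = (7088832449,493902360)

59535 4148
7088832449 493902360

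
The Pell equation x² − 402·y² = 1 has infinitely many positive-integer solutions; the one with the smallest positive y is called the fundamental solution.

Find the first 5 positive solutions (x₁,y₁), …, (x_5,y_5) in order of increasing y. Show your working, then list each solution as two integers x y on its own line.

401 20
321601 16040
257923601 12864060
206854406401 10316960080
165896976010001 8274189120100

d=402: √d = [20; 20,40] (ℓ=2, even), read p_1/q_1
step 0: (20, 1)  from 20·(1,0) + (0,1)
step 1: (401, 20)  from 20·(20,1) + (1,0)
→ (401, 20).  Check: 401²=160801, 402·20²=160800, difference 1.
(x_2, y_2) = (401·401 + 402·20·20, 401·20 + 20·401) = (321601, 16040)
(x_3, y_3) = (401·321601 + 402·20·16040, 401·16040 + 20·321601) = (257923601, 12864060)
(x_4, y_4) = (401·257923601 + 402·20·12864060, 401·12864060 + 20·257923601) = (206854406401, 10316960080)
(x_5, y_5) = (401·206854406401 + 402·20·10316960080, 401·10316960080 + 20·206854406401) = (165896976010001, 8274189120100)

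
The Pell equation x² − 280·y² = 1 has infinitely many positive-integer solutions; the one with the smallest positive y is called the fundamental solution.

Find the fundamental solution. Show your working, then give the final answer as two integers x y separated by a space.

251 15

d=280: √d = [16; 1,2,1,2,1,32] (ℓ=6, even), read p_5/q_5
i=0: a=16 ⇒ p=16, q=1
…
i=2: a=2 ⇒ p=50, q=3
…
i=4: a=2 ⇒ p=184, q=11
i=5: a=1 ⇒ p=251, q=15
(x₁, y₁) = (251, 15);  251² − 280·15² = 1 ✓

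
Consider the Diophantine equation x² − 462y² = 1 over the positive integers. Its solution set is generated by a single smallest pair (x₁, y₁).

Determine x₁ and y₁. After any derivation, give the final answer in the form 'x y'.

43 2

√462 = [21; 2,42, …], period ℓ=2 (even) → k=1
i=0: a=21 ⇒ p=21, q=1
i=1: a=2 ⇒ p=43, q=2
(x₁, y₁) = (43, 2);  43² − 462·2² = 1 ✓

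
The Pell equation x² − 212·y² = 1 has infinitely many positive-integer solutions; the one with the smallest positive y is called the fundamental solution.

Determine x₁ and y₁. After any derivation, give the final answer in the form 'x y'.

66249 4550

√212 = [14; 1,1,3,1,1,…,1,1,28, …], period ℓ=14 (even) → k=13
step 0: (14, 1)  from 14·(1,0) + (0,1)
…
step 2: (29, 2)  from 1·(15,1) + (14,1)
step 3: (102, 7)  from 3·(29,2) + (15,1)
step 4: (131, 9)  from 1·(102,7) + (29,2)
…
step 6: (364, 25)  from 1·(233,16) + (131,9)
step 7: (2417, 166)  from 6·(364,25) + (233,16)
step 8: (2781, 191)  from 1·(2417,166) + (364,25)
…
step 12: (37114, 2549)  from 1·(29135,2001) + (7979,548)
step 13: (66249, 4550)  from 1·(37114,2549) + (29135,2001)
→ (66249, 4550).  Check: 66249²=4388930001, 212·4550²=4388930000, difference 1.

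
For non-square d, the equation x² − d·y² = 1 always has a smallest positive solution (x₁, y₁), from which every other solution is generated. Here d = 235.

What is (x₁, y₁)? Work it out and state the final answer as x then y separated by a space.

46 3

[15; 3,30] for √235; ℓ=2 ⇒ convergent index 1
a_0=15:  p_0=15·1+0=15,  q_0=15·0+1=1
a_1=3:  p_1=3·15+1=46,  q_1=3·1+0=3
fundamental: x₁=46, y₁=3  (since 2116 − 235·9 = 1)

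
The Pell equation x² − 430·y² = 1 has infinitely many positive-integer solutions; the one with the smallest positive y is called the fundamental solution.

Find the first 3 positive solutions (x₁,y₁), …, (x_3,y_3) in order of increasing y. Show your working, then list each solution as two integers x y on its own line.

[20; 1,2,1,3,1,…,2,1,40] for √430; ℓ=14 ⇒ convergent index 13
a_0=20:  p_0=20·1+0=20,  q_0=20·0+1=1
…
a_2=2:  p_2=2·21+20=62,  q_2=2·1+1=3
a_3=1:  p_3=1·62+21=83,  q_3=1·3+1=4
a_4=3:  p_4=3·83+62=311,  q_4=3·4+3=15
…
a_7=8:  p_7=8·2675+394=21794,  q_7=8·129+19=1051
…
a_12=2:  p_12=2·754371+599138=2107880,  q_12=2·36379+28893=101651
a_13=1:  p_13=1·2107880+754371=2862251,  q_13=1·101651+36379=138030
(x₁, y₁) = (2862251, 138030);  2862251² − 430·138030² = 1 ✓
k=2:  x_2 = 2862251·2862251+430·138030·138030 = 16384961574001,  y_2 = 2862251·138030+138030·2862251 = 790153011060
k=3:  x_3 = 2862251·16384961574001+430·138030·790153011060 = 93795745300289010251,  y_3 = 2862251·790153011060+138030·16384961574001 = 4523232492118854090

2862251 138030
16384961574001 790153011060
93795745300289010251 4523232492118854090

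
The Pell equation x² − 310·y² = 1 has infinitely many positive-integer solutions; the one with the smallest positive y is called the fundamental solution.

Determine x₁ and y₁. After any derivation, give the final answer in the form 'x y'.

848719 48204

√310 = [17; 1,1,1,1,5,…,1,1,34, …], period ℓ=16 (even) → k=15
step 0: (17, 1)  from 17·(1,0) + (0,1)
…
step 2: (35, 2)  from 1·(18,1) + (17,1)
step 3: (53, 3)  from 1·(35,2) + (18,1)
…
step 5: (493, 28)  from 5·(88,5) + (53,3)
…
step 8: (5687, 323)  from 2·(2060,117) + (1567,89)
…
step 11: (152387, 8655)  from 5·(28928,1643) + (7747,440)
…
step 14: (515017, 29251)  from 1·(333702,18953) + (181315,10298)
step 15: (848719, 48204)  from 1·(515017,29251) + (333702,18953)
(x₁, y₁) = (848719, 48204);  848719² − 310·48204² = 1 ✓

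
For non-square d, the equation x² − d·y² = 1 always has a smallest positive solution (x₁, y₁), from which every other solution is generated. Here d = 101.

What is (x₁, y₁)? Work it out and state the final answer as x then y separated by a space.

201 20

√101 = [10; 20, …], period ℓ=1 (odd) → k=1
k=0  a_k=10  p_k/q_k = 10/1
k=1  a_k=20  p_k/q_k = 201/20
→ (201, 20).  Check: 201²=40401, 101·20²=40400, difference 1.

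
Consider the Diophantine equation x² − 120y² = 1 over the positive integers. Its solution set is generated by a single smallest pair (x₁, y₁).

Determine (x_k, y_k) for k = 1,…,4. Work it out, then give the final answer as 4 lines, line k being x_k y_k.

11 1
241 22
5291 483
116161 10604

[10; 1,20] for √120; ℓ=2 ⇒ convergent index 1
step 0: (10, 1)  from 10·(1,0) + (0,1)
step 1: (11, 1)  from 1·(10,1) + (1,0)
fundamental: x₁=11, y₁=1  (since 121 − 120·1 = 1)
(11+1√120)^2 = 241 + 22√120
(11+1√120)^3 = 5291 + 483√120
(11+1√120)^4 = 116161 + 10604√120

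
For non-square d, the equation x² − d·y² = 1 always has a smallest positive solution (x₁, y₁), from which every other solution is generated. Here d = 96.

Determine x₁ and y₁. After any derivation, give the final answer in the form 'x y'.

[9; 1,3,1,18] for √96; ℓ=4 ⇒ convergent index 3
i=0: a=9 ⇒ p=9, q=1
…
i=2: a=3 ⇒ p=39, q=4
i=3: a=1 ⇒ p=49, q=5
(x₁, y₁) = (49, 5);  49² − 96·5² = 1 ✓

49 5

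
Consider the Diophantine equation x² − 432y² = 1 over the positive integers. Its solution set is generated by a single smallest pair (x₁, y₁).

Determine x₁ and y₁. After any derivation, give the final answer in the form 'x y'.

d=432: √d = [20; 1,3,1,1,1,3,1,40] (ℓ=8, even), read p_7/q_7
a_0=20:  p_0=20·1+0=20,  q_0=20·0+1=1
a_1=1:  p_1=1·20+1=21,  q_1=1·1+0=1
…
a_4=1:  p_4=1·104+83=187,  q_4=1·5+4=9
…
a_6=3:  p_6=3·291+187=1060,  q_6=3·14+9=51
a_7=1:  p_7=1·1060+291=1351,  q_7=1·51+14=65
fundamental: x₁=1351, y₁=65  (since 1825201 − 432·4225 = 1)

1351 65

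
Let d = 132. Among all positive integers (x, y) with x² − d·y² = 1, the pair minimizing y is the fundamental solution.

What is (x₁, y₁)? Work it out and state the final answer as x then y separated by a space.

[11; 2,22] for √132; ℓ=2 ⇒ convergent index 1
i=0: a=11 ⇒ p=11, q=1
i=1: a=2 ⇒ p=23, q=2
→ (23, 2).  Check: 23²=529, 132·2²=528, difference 1.

23 2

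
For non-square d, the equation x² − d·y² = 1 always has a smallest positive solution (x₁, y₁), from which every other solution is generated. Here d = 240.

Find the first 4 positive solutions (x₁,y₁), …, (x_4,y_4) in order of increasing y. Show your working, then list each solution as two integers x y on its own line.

[15; 2,30] for √240; ℓ=2 ⇒ convergent index 1
k=0  a_k=15  p_k/q_k = 15/1
k=1  a_k=2  p_k/q_k = 31/2
(x₁, y₁) = (31, 2);  31² − 240·2² = 1 ✓
n=2: (31,2)∘(31,2) = (31·31+240·2·2, 31·2+2·31) = (1921,124)
n=3: (1921,124)∘(31,2) = (31·1921+240·2·124, 31·124+2·1921) = (119071,7686)
n=4: (119071,7686)∘(31,2) = (31·119071+240·2·7686, 31·7686+2·119071) = (7380481,476408)

31 2
1921 124
119071 7686
7380481 476408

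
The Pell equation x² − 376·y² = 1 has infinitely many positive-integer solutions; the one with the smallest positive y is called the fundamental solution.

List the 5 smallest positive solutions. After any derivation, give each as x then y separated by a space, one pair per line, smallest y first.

2143295 110532
9187426914049 473805365880
39382732335491159615 2031009343327438668
168817626601983862467148801 8706104341013491514496240
723651950015758622280719887718975 37319499807142991581781109982932

√376 → a₀=19, period (2,1,1,3,1,…,1,2,38); ℓ=16 even so k=15
k=0  a_k=19  p_k/q_k = 19/1
k=1  a_k=2  p_k/q_k = 39/2
…
k=5  a_k=1  p_k/q_k = 446/23
k=6  a_k=2  p_k/q_k = 1241/64
…
k=9  a_k=2  p_k/q_k = 28834/1487
k=10  a_k=2  p_k/q_k = 70621/3642
…
k=14  a_k=1  p_k/q_k = 837427/43187
k=15  a_k=2  p_k/q_k = 2143295/110532
fundamental: x₁=2143295, y₁=110532  (since 4593713457025 − 376·12217323024 = 1)
k=2:  x_2 = 2143295·2143295+376·110532·110532 = 9187426914049,  y_2 = 2143295·110532+110532·2143295 = 473805365880
k=3:  x_3 = 2143295·9187426914049+376·110532·473805365880 = 39382732335491159615,  y_3 = 2143295·473805365880+110532·9187426914049 = 2031009343327438668
k=4:  x_4 = 2143295·39382732335491159615+376·110532·2031009343327438668 = 168817626601983862467148801,  y_4 = 2143295·2031009343327438668+110532·39382732335491159615 = 8706104341013491514496240
k=5:  x_5 = 2143295·168817626601983862467148801+376·110532·8706104341013491514496240 = 723651950015758622280719887718975,  y_5 = 2143295·8706104341013491514496240+110532·168817626601983862467148801 = 37319499807142991581781109982932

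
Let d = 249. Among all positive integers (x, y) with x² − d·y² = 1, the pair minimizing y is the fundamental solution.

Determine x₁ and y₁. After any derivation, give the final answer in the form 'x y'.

√249 → a₀=15, period (1,3,1,1,5,…,3,1,30); ℓ=16 even so k=15
k=0  a_k=15  p_k/q_k = 15/1
k=1  a_k=1  p_k/q_k = 16/1
k=2  a_k=3  p_k/q_k = 63/4
k=3  a_k=1  p_k/q_k = 79/5
k=4  a_k=1  p_k/q_k = 142/9
k=5  a_k=5  p_k/q_k = 789/50
k=6  a_k=1  p_k/q_k = 931/59
k=7  a_k=3  p_k/q_k = 3582/227
k=8  a_k=10  p_k/q_k = 36751/2329
k=9  a_k=3  p_k/q_k = 113835/7214
k=10  a_k=1  p_k/q_k = 150586/9543
k=11  a_k=5  p_k/q_k = 866765/54929
k=12  a_k=1  p_k/q_k = 1017351/64472
k=13  a_k=1  p_k/q_k = 1884116/119401
k=14  a_k=3  p_k/q_k = 6669699/422675
k=15  a_k=1  p_k/q_k = 8553815/542076
fundamental: x₁=8553815, y₁=542076  (since 73167751054225 − 249·293846389776 = 1)

8553815 542076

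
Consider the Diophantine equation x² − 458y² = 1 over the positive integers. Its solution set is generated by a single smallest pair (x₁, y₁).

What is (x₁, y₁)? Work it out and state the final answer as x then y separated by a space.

22899 1070

√458 = [21; 2,2,42, …], period ℓ=3 (odd) → k=5
k=0  a_k=21  p_k/q_k = 21/1
k=1  a_k=2  p_k/q_k = 43/2
…
k=4  a_k=2  p_k/q_k = 9181/429
k=5  a_k=2  p_k/q_k = 22899/1070
fundamental: x₁=22899, y₁=1070  (since 524364201 − 458·1144900 = 1)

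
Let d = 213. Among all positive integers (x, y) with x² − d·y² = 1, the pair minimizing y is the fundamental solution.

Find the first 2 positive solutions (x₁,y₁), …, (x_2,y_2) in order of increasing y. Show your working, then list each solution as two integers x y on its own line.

194399 13320
75581942401 5178789360

√213 → a₀=14, period (1,1,2,6,1,8,1,6,2,1,1,28); ℓ=12 even so k=11
step 0: (14, 1)  from 14·(1,0) + (0,1)
…
step 2: (29, 2)  from 1·(15,1) + (14,1)
…
step 4: (467, 32)  from 6·(73,5) + (29,2)
step 5: (540, 37)  from 1·(467,32) + (73,5)
step 6: (4787, 328)  from 8·(540,37) + (467,32)
step 7: (5327, 365)  from 1·(4787,328) + (540,37)
…
step 9: (78825, 5401)  from 2·(36749,2518) + (5327,365)
step 10: (115574, 7919)  from 1·(78825,5401) + (36749,2518)
step 11: (194399, 13320)  from 1·(115574,7919) + (78825,5401)
fundamental: x₁=194399, y₁=13320  (since 37790971201 − 213·177422400 = 1)
k=2:  x_2 = 194399·194399+213·13320·13320 = 75581942401,  y_2 = 194399·13320+13320·194399 = 5178789360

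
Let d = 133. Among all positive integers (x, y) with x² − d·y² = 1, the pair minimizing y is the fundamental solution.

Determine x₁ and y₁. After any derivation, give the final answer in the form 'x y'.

2588599 224460

[11; 1,1,7,5,1,…,1,1,22] for √133; ℓ=16 ⇒ convergent index 15
a_0=11:  p_0=11·1+0=11,  q_0=11·0+1=1
a_1=1:  p_1=1·11+1=12,  q_1=1·1+0=1
a_2=1:  p_2=1·12+11=23,  q_2=1·1+1=2
a_3=7:  p_3=7·23+12=173,  q_3=7·2+1=15
a_4=5:  p_4=5·173+23=888,  q_4=5·15+2=77
…
a_6=1:  p_6=1·1061+888=1949,  q_6=1·92+77=169
…
a_9=1:  p_9=1·7969+3010=10979,  q_9=1·691+261=952
a_10=1:  p_10=1·10979+7969=18948,  q_10=1·952+691=1643
…
a_12=5:  p_12=5·29927+18948=168583,  q_12=5·2595+1643=14618
a_13=7:  p_13=7·168583+29927=1210008,  q_13=7·14618+2595=104921
a_14=1:  p_14=1·1210008+168583=1378591,  q_14=1·104921+14618=119539
a_15=1:  p_15=1·1378591+1210008=2588599,  q_15=1·119539+104921=224460
(x₁, y₁) = (2588599, 224460);  2588599² − 133·224460² = 1 ✓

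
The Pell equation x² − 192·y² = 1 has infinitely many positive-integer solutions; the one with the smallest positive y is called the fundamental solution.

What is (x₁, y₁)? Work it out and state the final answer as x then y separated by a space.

97 7

[13; 1,5,1,26] for √192; ℓ=4 ⇒ convergent index 3
k=0  a_k=13  p_k/q_k = 13/1
…
k=2  a_k=5  p_k/q_k = 83/6
k=3  a_k=1  p_k/q_k = 97/7
fundamental: x₁=97, y₁=7  (since 9409 − 192·49 = 1)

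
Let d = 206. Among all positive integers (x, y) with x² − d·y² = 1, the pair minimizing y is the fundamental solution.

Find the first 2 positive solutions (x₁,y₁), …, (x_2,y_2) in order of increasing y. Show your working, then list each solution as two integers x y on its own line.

59535 4148
7088832449 493902360

√206 = [14; 2,1,5,14,5,1,2,28, …], period ℓ=8 (even) → k=7
k=0  a_k=14  p_k/q_k = 14/1
k=1  a_k=2  p_k/q_k = 29/2
k=2  a_k=1  p_k/q_k = 43/3
k=3  a_k=5  p_k/q_k = 244/17
k=4  a_k=14  p_k/q_k = 3459/241
k=5  a_k=5  p_k/q_k = 17539/1222
k=6  a_k=1  p_k/q_k = 20998/1463
k=7  a_k=2  p_k/q_k = 59535/4148
→ (59535, 4148).  Check: 59535²=3544416225, 206·4148²=3544416224, difference 1.
(x_2, y_2) = (59535·59535 + 206·4148·4148, 59535·4148 + 4148·59535) = (7088832449, 493902360)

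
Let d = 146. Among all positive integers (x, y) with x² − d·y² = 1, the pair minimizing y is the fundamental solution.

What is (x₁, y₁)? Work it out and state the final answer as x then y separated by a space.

145 12

√146 → a₀=12, period (12,24); ℓ=2 even so k=1
step 0: (12, 1)  from 12·(1,0) + (0,1)
step 1: (145, 12)  from 12·(12,1) + (1,0)
fundamental: x₁=145, y₁=12  (since 21025 − 146·144 = 1)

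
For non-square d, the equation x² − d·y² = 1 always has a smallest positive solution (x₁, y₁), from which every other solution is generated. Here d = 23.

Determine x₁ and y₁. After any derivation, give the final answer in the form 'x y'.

√23 = [4; 1,3,1,8, …], period ℓ=4 (even) → k=3
k=0  a_k=4  p_k/q_k = 4/1
…
k=2  a_k=3  p_k/q_k = 19/4
k=3  a_k=1  p_k/q_k = 24/5
fundamental: x₁=24, y₁=5  (since 576 − 23·25 = 1)

24 5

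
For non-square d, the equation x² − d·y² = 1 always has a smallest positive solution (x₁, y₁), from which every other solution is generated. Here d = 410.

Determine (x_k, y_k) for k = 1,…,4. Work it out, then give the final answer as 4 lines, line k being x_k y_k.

[20; 4,40] for √410; ℓ=2 ⇒ convergent index 1
step 0: (20, 1)  from 20·(1,0) + (0,1)
step 1: (81, 4)  from 4·(20,1) + (1,0)
→ (81, 4).  Check: 81²=6561, 410·4²=6560, difference 1.
n=2: (81,4)∘(81,4) = (81·81+410·4·4, 81·4+4·81) = (13121,648)
n=3: (13121,648)∘(81,4) = (81·13121+410·4·648, 81·648+4·13121) = (2125521,104972)
n=4: (2125521,104972)∘(81,4) = (81·2125521+410·4·104972, 81·104972+4·2125521) = (344321281,17004816)

81 4
13121 648
2125521 104972
344321281 17004816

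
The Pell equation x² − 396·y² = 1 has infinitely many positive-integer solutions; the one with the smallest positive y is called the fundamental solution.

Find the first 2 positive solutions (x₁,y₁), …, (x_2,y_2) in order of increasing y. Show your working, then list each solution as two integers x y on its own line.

199 10
79201 3980

√396 → a₀=19, period (1,8,1,38); ℓ=4 even so k=3
i=0: a=19 ⇒ p=19, q=1
i=1: a=1 ⇒ p=20, q=1
i=2: a=8 ⇒ p=179, q=9
i=3: a=1 ⇒ p=199, q=10
fundamental: x₁=199, y₁=10  (since 39601 − 396·100 = 1)
(x_2, y_2) = (199·199 + 396·10·10, 199·10 + 10·199) = (79201, 3980)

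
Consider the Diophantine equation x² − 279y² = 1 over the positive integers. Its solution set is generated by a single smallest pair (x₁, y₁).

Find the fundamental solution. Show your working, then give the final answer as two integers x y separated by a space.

d=279: √d = [16; 1,2,2,1,2,2,1,32] (ℓ=8, even), read p_7/q_7
k=0  a_k=16  p_k/q_k = 16/1
k=1  a_k=1  p_k/q_k = 17/1
k=2  a_k=2  p_k/q_k = 50/3
k=3  a_k=2  p_k/q_k = 117/7
k=4  a_k=1  p_k/q_k = 167/10
…
k=6  a_k=2  p_k/q_k = 1069/64
k=7  a_k=1  p_k/q_k = 1520/91
→ (1520, 91).  Check: 1520²=2310400, 279·91²=2310399, difference 1.

1520 91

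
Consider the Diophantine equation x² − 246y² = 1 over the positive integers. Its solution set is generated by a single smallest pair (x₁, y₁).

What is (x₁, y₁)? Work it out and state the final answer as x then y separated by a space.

√246 = [15; 1,2,5,1,14,1,5,2,1,30, …], period ℓ=10 (even) → k=9
i=0: a=15 ⇒ p=15, q=1
i=1: a=1 ⇒ p=16, q=1
i=2: a=2 ⇒ p=47, q=3
…
i=7: a=5 ⇒ p=28028, q=1787
i=8: a=2 ⇒ p=60777, q=3875
i=9: a=1 ⇒ p=88805, q=5662
(x₁, y₁) = (88805, 5662);  88805² − 246·5662² = 1 ✓

88805 5662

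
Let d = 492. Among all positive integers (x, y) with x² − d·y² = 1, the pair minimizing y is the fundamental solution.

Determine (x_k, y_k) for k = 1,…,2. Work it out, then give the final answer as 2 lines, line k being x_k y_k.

29767 1342
1772148577 79894628

[22; 5,1,1,10,1,1,5,44] for √492; ℓ=8 ⇒ convergent index 7
i=0: a=22 ⇒ p=22, q=1
i=1: a=5 ⇒ p=111, q=5
i=2: a=1 ⇒ p=133, q=6
i=3: a=1 ⇒ p=244, q=11
i=4: a=10 ⇒ p=2573, q=116
…
i=6: a=1 ⇒ p=5390, q=243
i=7: a=5 ⇒ p=29767, q=1342
fundamental: x₁=29767, y₁=1342  (since 886074289 − 492·1800964 = 1)
k=2:  x_2 = 29767·29767+492·1342·1342 = 1772148577,  y_2 = 29767·1342+1342·29767 = 79894628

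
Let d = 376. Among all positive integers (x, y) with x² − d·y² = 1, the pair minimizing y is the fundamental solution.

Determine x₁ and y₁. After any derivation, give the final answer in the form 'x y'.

2143295 110532

[19; 2,1,1,3,1,…,1,2,38] for √376; ℓ=16 ⇒ convergent index 15
k=0  a_k=19  p_k/q_k = 19/1
…
k=12  a_k=3  p_k/q_k = 368986/19029
…
k=14  a_k=1  p_k/q_k = 837427/43187
k=15  a_k=2  p_k/q_k = 2143295/110532
(x₁, y₁) = (2143295, 110532);  2143295² − 376·110532² = 1 ✓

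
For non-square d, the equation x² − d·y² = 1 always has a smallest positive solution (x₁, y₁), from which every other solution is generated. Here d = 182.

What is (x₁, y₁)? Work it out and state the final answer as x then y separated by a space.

27 2

√182 = [13; 2,26, …], period ℓ=2 (even) → k=1
step 0: (13, 1)  from 13·(1,0) + (0,1)
step 1: (27, 2)  from 2·(13,1) + (1,0)
fundamental: x₁=27, y₁=2  (since 729 − 182·4 = 1)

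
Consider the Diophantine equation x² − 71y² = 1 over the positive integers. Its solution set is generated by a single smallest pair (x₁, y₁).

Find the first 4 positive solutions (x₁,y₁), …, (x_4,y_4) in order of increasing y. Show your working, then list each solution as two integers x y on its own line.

√71 = [8; 2,2,1,7,1,2,2,16, …], period ℓ=8 (even) → k=7
a_0=8:  p_0=8·1+0=8,  q_0=8·0+1=1
…
a_2=2:  p_2=2·17+8=42,  q_2=2·2+1=5
a_3=1:  p_3=1·42+17=59,  q_3=1·5+2=7
…
a_6=2:  p_6=2·514+455=1483,  q_6=2·61+54=176
a_7=2:  p_7=2·1483+514=3480,  q_7=2·176+61=413
fundamental: x₁=3480, y₁=413  (since 12110400 − 71·170569 = 1)
n=2: (3480,413)∘(3480,413) = (3480·3480+71·413·413, 3480·413+413·3480) = (24220799,2874480)
n=3: (24220799,2874480)∘(3480,413) = (3480·24220799+71·413·2874480, 3480·2874480+413·24220799) = (168576757560,20006380387)
n=4: (168576757560,20006380387)∘(3480,413) = (3480·168576757560+71·413·20006380387, 3480·20006380387+413·168576757560) = (1173294208396801,139244404619040)

3480 413
24220799 2874480
168576757560 20006380387
1173294208396801 139244404619040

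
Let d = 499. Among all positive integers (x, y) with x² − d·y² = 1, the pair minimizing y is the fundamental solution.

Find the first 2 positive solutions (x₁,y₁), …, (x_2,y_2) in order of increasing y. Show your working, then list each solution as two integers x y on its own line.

√499 = [22; 2,1,21,1,2,44, …], period ℓ=6 (even) → k=5
a_0=22:  p_0=22·1+0=22,  q_0=22·0+1=1
…
a_3=21:  p_3=21·67+45=1452,  q_3=21·3+2=65
a_4=1:  p_4=1·1452+67=1519,  q_4=1·65+3=68
a_5=2:  p_5=2·1519+1452=4490,  q_5=2·68+65=201
fundamental: x₁=4490, y₁=201  (since 20160100 − 499·40401 = 1)
n=2: (4490,201)∘(4490,201) = (4490·4490+499·201·201, 4490·201+201·4490) = (40320199,1804980)

4490 201
40320199 1804980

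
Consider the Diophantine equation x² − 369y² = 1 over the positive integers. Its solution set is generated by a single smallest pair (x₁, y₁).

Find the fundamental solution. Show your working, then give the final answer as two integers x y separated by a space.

8396801 437120

√369 = [19; 4,1,3,2,7,4,7,2,3,1,4,38, …], period ℓ=12 (even) → k=11
step 0: (19, 1)  from 19·(1,0) + (0,1)
…
step 2: (96, 5)  from 1·(77,4) + (19,1)
step 3: (365, 19)  from 3·(96,5) + (77,4)
step 4: (826, 43)  from 2·(365,19) + (96,5)
…
step 7: (184045, 9581)  from 7·(25414,1323) + (6147,320)
step 8: (393504, 20485)  from 2·(184045,9581) + (25414,1323)
step 9: (1364557, 71036)  from 3·(393504,20485) + (184045,9581)
step 10: (1758061, 91521)  from 1·(1364557,71036) + (393504,20485)
step 11: (8396801, 437120)  from 4·(1758061,91521) + (1364557,71036)
(x₁, y₁) = (8396801, 437120);  8396801² − 369·437120² = 1 ✓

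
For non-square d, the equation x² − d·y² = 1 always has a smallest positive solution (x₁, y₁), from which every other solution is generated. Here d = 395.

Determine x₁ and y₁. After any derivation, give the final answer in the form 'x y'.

159 8

√395 = [19; 1,6,1,38, …], period ℓ=4 (even) → k=3
i=0: a=19 ⇒ p=19, q=1
i=1: a=1 ⇒ p=20, q=1
i=2: a=6 ⇒ p=139, q=7
i=3: a=1 ⇒ p=159, q=8
(x₁, y₁) = (159, 8);  159² − 395·8² = 1 ✓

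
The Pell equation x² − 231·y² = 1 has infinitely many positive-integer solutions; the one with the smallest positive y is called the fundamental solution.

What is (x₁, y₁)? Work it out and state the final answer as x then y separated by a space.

76 5

√231 = [15; 5,30, …], period ℓ=2 (even) → k=1
i=0: a=15 ⇒ p=15, q=1
i=1: a=5 ⇒ p=76, q=5
(x₁, y₁) = (76, 5);  76² − 231·5² = 1 ✓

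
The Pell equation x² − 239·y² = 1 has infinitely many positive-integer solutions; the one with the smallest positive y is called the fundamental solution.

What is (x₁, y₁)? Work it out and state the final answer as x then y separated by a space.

6195120 400729

[15; 2,5,1,2,4,15,4,2,1,5,2,30] for √239; ℓ=12 ⇒ convergent index 11
a_0=15:  p_0=15·1+0=15,  q_0=15·0+1=1
a_1=2:  p_1=2·15+1=31,  q_1=2·1+0=2
…
a_3=1:  p_3=1·170+31=201,  q_3=1·11+2=13
a_4=2:  p_4=2·201+170=572,  q_4=2·13+11=37
a_5=4:  p_5=4·572+201=2489,  q_5=4·37+13=161
…
a_10=5:  p_10=5·500258+346141=2847431,  q_10=5·32359+22390=184185
a_11=2:  p_11=2·2847431+500258=6195120,  q_11=2·184185+32359=400729
(x₁, y₁) = (6195120, 400729);  6195120² − 239·400729² = 1 ✓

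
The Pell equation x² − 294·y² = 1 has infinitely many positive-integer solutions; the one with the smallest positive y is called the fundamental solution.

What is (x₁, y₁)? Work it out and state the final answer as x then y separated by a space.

[17; 6,1,4,1,6,34] for √294; ℓ=6 ⇒ convergent index 5
k=0  a_k=17  p_k/q_k = 17/1
…
k=2  a_k=1  p_k/q_k = 120/7
…
k=4  a_k=1  p_k/q_k = 703/41
k=5  a_k=6  p_k/q_k = 4801/280
fundamental: x₁=4801, y₁=280  (since 23049601 − 294·78400 = 1)

4801 280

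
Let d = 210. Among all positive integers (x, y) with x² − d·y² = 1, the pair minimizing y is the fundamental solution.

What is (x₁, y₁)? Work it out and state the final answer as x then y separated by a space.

29 2

√210 → a₀=14, period (2,28); ℓ=2 even so k=1
a_0=14:  p_0=14·1+0=14,  q_0=14·0+1=1
a_1=2:  p_1=2·14+1=29,  q_1=2·1+0=2
fundamental: x₁=29, y₁=2  (since 841 − 210·4 = 1)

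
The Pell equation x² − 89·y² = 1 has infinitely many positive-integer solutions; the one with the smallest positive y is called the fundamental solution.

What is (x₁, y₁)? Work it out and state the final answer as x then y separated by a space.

d=89: √d = [9; 2,3,3,2,18] (ℓ=5, odd), read p_9/q_9
k=0  a_k=9  p_k/q_k = 9/1
k=1  a_k=2  p_k/q_k = 19/2
…
k=3  a_k=3  p_k/q_k = 217/23
…
k=7  a_k=3  p_k/q_k = 66019/6998
k=8  a_k=3  p_k/q_k = 216991/23001
k=9  a_k=2  p_k/q_k = 500001/53000
fundamental: x₁=500001, y₁=53000  (since 250001000001 − 89·2809000000 = 1)

500001 53000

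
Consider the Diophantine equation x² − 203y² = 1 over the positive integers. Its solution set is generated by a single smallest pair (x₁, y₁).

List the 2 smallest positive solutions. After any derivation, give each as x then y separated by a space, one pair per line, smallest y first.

d=203: √d = [14; 4,28] (ℓ=2, even), read p_1/q_1
step 0: (14, 1)  from 14·(1,0) + (0,1)
step 1: (57, 4)  from 4·(14,1) + (1,0)
(x₁, y₁) = (57, 4);  57² − 203·4² = 1 ✓
k=2:  x_2 = 57·57+203·4·4 = 6497,  y_2 = 57·4+4·57 = 456

57 4
6497 456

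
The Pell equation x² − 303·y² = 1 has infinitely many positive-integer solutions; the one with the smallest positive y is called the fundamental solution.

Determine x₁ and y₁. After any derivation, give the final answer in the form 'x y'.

[17; 2,2,5,2,2,34] for √303; ℓ=6 ⇒ convergent index 5
a_0=17:  p_0=17·1+0=17,  q_0=17·0+1=1
…
a_2=2:  p_2=2·35+17=87,  q_2=2·2+1=5
a_3=5:  p_3=5·87+35=470,  q_3=5·5+2=27
a_4=2:  p_4=2·470+87=1027,  q_4=2·27+5=59
a_5=2:  p_5=2·1027+470=2524,  q_5=2·59+27=145
fundamental: x₁=2524, y₁=145  (since 6370576 − 303·21025 = 1)

2524 145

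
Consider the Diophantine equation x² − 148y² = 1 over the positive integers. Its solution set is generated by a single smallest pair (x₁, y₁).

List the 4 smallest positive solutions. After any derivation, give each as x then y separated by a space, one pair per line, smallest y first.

[12; 6,24] for √148; ℓ=2 ⇒ convergent index 1
step 0: (12, 1)  from 12·(1,0) + (0,1)
step 1: (73, 6)  from 6·(12,1) + (1,0)
(x₁, y₁) = (73, 6);  73² − 148·6² = 1 ✓
n=2: (73,6)∘(73,6) = (73·73+148·6·6, 73·6+6·73) = (10657,876)
n=3: (10657,876)∘(73,6) = (73·10657+148·6·876, 73·876+6·10657) = (1555849,127890)
n=4: (1555849,127890)∘(73,6) = (73·1555849+148·6·127890, 73·127890+6·1555849) = (227143297,18671064)

73 6
10657 876
1555849 127890
227143297 18671064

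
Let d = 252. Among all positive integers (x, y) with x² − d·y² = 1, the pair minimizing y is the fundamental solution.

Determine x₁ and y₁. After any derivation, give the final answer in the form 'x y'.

127 8

[15; 1,6,1,30] for √252; ℓ=4 ⇒ convergent index 3
i=0: a=15 ⇒ p=15, q=1
i=1: a=1 ⇒ p=16, q=1
i=2: a=6 ⇒ p=111, q=7
i=3: a=1 ⇒ p=127, q=8
fundamental: x₁=127, y₁=8  (since 16129 − 252·64 = 1)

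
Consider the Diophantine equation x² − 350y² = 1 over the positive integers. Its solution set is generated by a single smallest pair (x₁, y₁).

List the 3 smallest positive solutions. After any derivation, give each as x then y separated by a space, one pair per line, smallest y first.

449 24
403201 21552
362074049 19353672

d=350: √d = [18; 1,2,2,2,1,36] (ℓ=6, even), read p_5/q_5
a_0=18:  p_0=18·1+0=18,  q_0=18·0+1=1
a_1=1:  p_1=1·18+1=19,  q_1=1·1+0=1
…
a_4=2:  p_4=2·131+56=318,  q_4=2·7+3=17
a_5=1:  p_5=1·318+131=449,  q_5=1·17+7=24
fundamental: x₁=449, y₁=24  (since 201601 − 350·576 = 1)
(449+24√350)^2 = 403201 + 21552√350
(449+24√350)^3 = 362074049 + 19353672√350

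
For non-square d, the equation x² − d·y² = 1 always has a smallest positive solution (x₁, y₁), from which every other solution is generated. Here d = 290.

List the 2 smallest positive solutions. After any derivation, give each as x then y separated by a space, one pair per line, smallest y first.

d=290: √d = [17; 34] (ℓ=1, odd), read p_1/q_1
step 0: (17, 1)  from 17·(1,0) + (0,1)
step 1: (579, 34)  from 34·(17,1) + (1,0)
fundamental: x₁=579, y₁=34  (since 335241 − 290·1156 = 1)
(579+34√290)^2 = 670481 + 39372√290

579 34
670481 39372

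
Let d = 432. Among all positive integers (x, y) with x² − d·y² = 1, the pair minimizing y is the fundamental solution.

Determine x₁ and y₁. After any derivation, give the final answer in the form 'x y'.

[20; 1,3,1,1,1,3,1,40] for √432; ℓ=8 ⇒ convergent index 7
i=0: a=20 ⇒ p=20, q=1
i=1: a=1 ⇒ p=21, q=1
i=2: a=3 ⇒ p=83, q=4
…
i=4: a=1 ⇒ p=187, q=9
i=5: a=1 ⇒ p=291, q=14
i=6: a=3 ⇒ p=1060, q=51
i=7: a=1 ⇒ p=1351, q=65
fundamental: x₁=1351, y₁=65  (since 1825201 − 432·4225 = 1)

1351 65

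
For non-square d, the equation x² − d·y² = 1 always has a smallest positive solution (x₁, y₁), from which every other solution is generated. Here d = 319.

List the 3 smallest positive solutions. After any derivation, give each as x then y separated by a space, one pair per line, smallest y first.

12901780 722361
332911854336799 18639485405160
8590311008090840302660 480965080021169647239

d=319: √d = [17; 1,6,5,1,4,…,6,1,34] (ℓ=14, even), read p_13/q_13
k=0  a_k=17  p_k/q_k = 17/1
k=1  a_k=1  p_k/q_k = 18/1
…
k=5  a_k=4  p_k/q_k = 3715/208
k=6  a_k=3  p_k/q_k = 11913/667
k=7  a_k=1  p_k/q_k = 15628/875
…
k=11  a_k=5  p_k/q_k = 1798881/100718
k=12  a_k=6  p_k/q_k = 11102899/621643
k=13  a_k=1  p_k/q_k = 12901780/722361
(x₁, y₁) = (12901780, 722361);  12901780² − 319·722361² = 1 ✓
(x_2, y_2) = (12901780·12901780 + 319·722361·722361, 12901780·722361 + 722361·12901780) = (332911854336799, 18639485405160)
(x_3, y_3) = (12901780·332911854336799 + 319·722361·18639485405160, 12901780·18639485405160 + 722361·332911854336799) = (8590311008090840302660, 480965080021169647239)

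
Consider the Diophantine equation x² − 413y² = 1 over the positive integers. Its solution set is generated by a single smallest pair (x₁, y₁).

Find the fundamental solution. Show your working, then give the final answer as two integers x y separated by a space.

√413 → a₀=20, period (3,9,1,4,1,9,3,40); ℓ=8 even so k=7
step 0: (20, 1)  from 20·(1,0) + (0,1)
step 1: (61, 3)  from 3·(20,1) + (1,0)
step 2: (569, 28)  from 9·(61,3) + (20,1)
…
step 6: (36560, 1799)  from 9·(3719,183) + (3089,152)
step 7: (113399, 5580)  from 3·(36560,1799) + (3719,183)
→ (113399, 5580).  Check: 113399²=12859333201, 413·5580²=12859333200, difference 1.

113399 5580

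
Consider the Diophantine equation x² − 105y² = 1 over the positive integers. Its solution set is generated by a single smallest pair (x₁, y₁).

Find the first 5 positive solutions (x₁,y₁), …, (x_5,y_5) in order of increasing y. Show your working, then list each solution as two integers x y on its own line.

√105 → a₀=10, period (4,20); ℓ=2 even so k=1
i=0: a=10 ⇒ p=10, q=1
i=1: a=4 ⇒ p=41, q=4
(x₁, y₁) = (41, 4);  41² − 105·4² = 1 ✓
(41+4√105)^2 = 3361 + 328√105
(41+4√105)^3 = 275561 + 26892√105
(41+4√105)^4 = 22592641 + 2204816√105
(41+4√105)^5 = 1852321001 + 180768020√105

41 4
3361 328
275561 26892
22592641 2204816
1852321001 180768020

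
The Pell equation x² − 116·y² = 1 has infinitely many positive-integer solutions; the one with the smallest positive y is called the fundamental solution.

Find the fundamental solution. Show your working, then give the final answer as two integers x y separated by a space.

[10; 1,3,2,1,4,1,2,3,1,20] for √116; ℓ=10 ⇒ convergent index 9
step 0: (10, 1)  from 10·(1,0) + (0,1)
step 1: (11, 1)  from 1·(10,1) + (1,0)
…
step 3: (97, 9)  from 2·(43,4) + (11,1)
step 4: (140, 13)  from 1·(97,9) + (43,4)
step 5: (657, 61)  from 4·(140,13) + (97,9)
…
step 7: (2251, 209)  from 2·(797,74) + (657,61)
step 8: (7550, 701)  from 3·(2251,209) + (797,74)
step 9: (9801, 910)  from 1·(7550,701) + (2251,209)
→ (9801, 910).  Check: 9801²=96059601, 116·910²=96059600, difference 1.

9801 910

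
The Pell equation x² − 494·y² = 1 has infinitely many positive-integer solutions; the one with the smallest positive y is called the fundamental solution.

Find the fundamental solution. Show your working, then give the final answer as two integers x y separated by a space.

d=494: √d = [22; 4,2,2,1,2,1,2,2,4,44] (ℓ=10, even), read p_9/q_9
a_0=22:  p_0=22·1+0=22,  q_0=22·0+1=1
a_1=4:  p_1=4·22+1=89,  q_1=4·1+0=4
a_2=2:  p_2=2·89+22=200,  q_2=2·4+1=9
…
a_4=1:  p_4=1·489+200=689,  q_4=1·22+9=31
a_5=2:  p_5=2·689+489=1867,  q_5=2·31+22=84
…
a_8=2:  p_8=2·6979+2556=16514,  q_8=2·314+115=743
a_9=4:  p_9=4·16514+6979=73035,  q_9=4·743+314=3286
→ (73035, 3286).  Check: 73035²=5334111225, 494·3286²=5334111224, difference 1.

73035 3286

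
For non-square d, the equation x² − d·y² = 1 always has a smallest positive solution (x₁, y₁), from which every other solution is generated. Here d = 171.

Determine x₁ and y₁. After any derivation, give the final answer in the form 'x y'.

d=171: √d = [13; 13,26] (ℓ=2, even), read p_1/q_1
step 0: (13, 1)  from 13·(1,0) + (0,1)
step 1: (170, 13)  from 13·(13,1) + (1,0)
(x₁, y₁) = (170, 13);  170² − 171·13² = 1 ✓

170 13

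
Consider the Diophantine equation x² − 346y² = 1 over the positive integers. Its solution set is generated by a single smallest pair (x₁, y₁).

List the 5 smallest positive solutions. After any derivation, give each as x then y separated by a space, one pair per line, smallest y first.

17299 930
598510801 32176140
20707276675699 1113230090790
716430357827323201 38515534648976280
24787057499402451432499 1332560466672051244650

√346 = [18; 1,1,1,1,36, …], period ℓ=5 (odd) → k=9
i=0: a=18 ⇒ p=18, q=1
…
i=2: a=1 ⇒ p=37, q=2
i=3: a=1 ⇒ p=56, q=3
…
i=6: a=1 ⇒ p=3497, q=188
i=7: a=1 ⇒ p=6901, q=371
i=8: a=1 ⇒ p=10398, q=559
i=9: a=1 ⇒ p=17299, q=930
(x₁, y₁) = (17299, 930);  17299² − 346·930² = 1 ✓
(17299+930√346)^2 = 598510801 + 32176140√346
(17299+930√346)^3 = 20707276675699 + 1113230090790√346
(17299+930√346)^4 = 716430357827323201 + 38515534648976280√346
(17299+930√346)^5 = 24787057499402451432499 + 1332560466672051244650√346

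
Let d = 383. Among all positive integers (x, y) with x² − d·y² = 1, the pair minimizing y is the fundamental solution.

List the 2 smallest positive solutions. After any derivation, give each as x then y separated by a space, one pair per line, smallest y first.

√383 = [19; 1,1,3,19,3,1,1,38, …], period ℓ=8 (even) → k=7
i=0: a=19 ⇒ p=19, q=1
i=1: a=1 ⇒ p=20, q=1
…
i=6: a=1 ⇒ p=10705, q=547
i=7: a=1 ⇒ p=18768, q=959
(x₁, y₁) = (18768, 959);  18768² − 383·959² = 1 ✓
(18768+959√383)^2 = 704475647 + 35997024√383

18768 959
704475647 35997024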